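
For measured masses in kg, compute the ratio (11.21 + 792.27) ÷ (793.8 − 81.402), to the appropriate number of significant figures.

11.21 + 792.27 = 803.48, limited to 2 d.p. → 5 s.f.; 793.8 − 81.402 = 712.398, limited to 1 d.p. → 4 s.f.
Carrying full precision, 803.48 ÷ 712.398 = 1.12785268909…; keep min(5, 4) = 4 s.f.
Rounded to 4 significant figures: 1.128.

1.128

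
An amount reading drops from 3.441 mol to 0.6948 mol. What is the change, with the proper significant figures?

2.746 mol

3.441 mol − 0.6948 mol = 2.7462 mol.
Addition/subtraction keeps the fewest decimal places: 3.441 → 3 decimal places, 0.6948 → 4 decimal places; limit is 3.
Rounded to 3 decimal places: 2.746 mol.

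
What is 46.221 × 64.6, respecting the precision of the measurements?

2.99 × 10³

46.221 × 64.6 = 2985.8766
Multiplication/division keeps the fewest significant figures: 46.221 → 5 s.f., 64.6 → 3 s.f.; limit is 3.
Rounded to 3 significant figures: 2.99 × 10³.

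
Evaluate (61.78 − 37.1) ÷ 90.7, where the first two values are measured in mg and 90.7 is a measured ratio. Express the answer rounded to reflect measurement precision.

61.78 mg − 37.1 mg = 24.68 mg; the difference is limited to 1 decimal place (3 s.f.).
Carrying full precision, 24.68 ÷ 90.7 = 0.27210584344… mg; 90.7 has 3 s.f., so the result keeps min(3, 3) = 3 s.f.
Rounded to 3 significant figures: 0.272 mg.

0.272 mg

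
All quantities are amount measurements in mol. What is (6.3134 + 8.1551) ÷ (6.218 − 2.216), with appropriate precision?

6.3134 + 8.1551 = 14.4685, limited to 4 d.p. → 6 s.f.; 6.218 − 2.216 = 4.002, limited to 3 d.p. → 4 s.f.
Carrying full precision, 14.4685 ÷ 4.002 = 3.61531734133…; keep min(6, 4) = 4 s.f.
Rounded to 4 significant figures: 3.615.

3.615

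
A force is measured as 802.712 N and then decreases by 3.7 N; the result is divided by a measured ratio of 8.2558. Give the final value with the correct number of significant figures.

96.78 N

802.712 N − 3.7 N = 799.012 N; the difference is limited to 1 decimal place (4 s.f.).
Carrying full precision, 799.012 ÷ 8.2558 = 96.7818987863… N; 8.2558 has 5 s.f., so the result keeps min(4, 5) = 4 s.f.
Rounded to 4 significant figures: 96.78 N.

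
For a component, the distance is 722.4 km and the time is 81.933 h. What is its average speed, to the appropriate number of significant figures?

8.817 km/h

average speed = 722.4 km ÷ 81.933 h = 8.81696019919… km/h.
722.4 has 4 significant figures; 81.933 has 5.
Division/multiplication keeps the fewest: 4 significant figures.
Rounded: 8.817 km/h.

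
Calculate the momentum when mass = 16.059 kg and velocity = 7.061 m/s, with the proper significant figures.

113.4 kg·m/s

momentum = 16.059 kg × 7.061 m/s = 113.392599 kg·m/s.
16.059 has 5 significant figures; 7.061 has 4.
Division/multiplication keeps the fewest: 4 significant figures.
Rounded: 113.4 kg·m/s.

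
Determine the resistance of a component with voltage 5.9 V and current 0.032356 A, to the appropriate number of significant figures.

1.8 × 10² Ω

resistance = 5.9 V ÷ 0.032356 A = 182.346396341… Ω.
5.9 has 2 significant figures; 0.032356 has 5.
Division/multiplication keeps the fewest: 2 significant figures.
Rounded: 1.8 × 10² Ω.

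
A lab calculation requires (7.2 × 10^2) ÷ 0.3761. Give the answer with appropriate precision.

(7.2 × 10^2) ÷ 0.3761 = 1914.38447221…
Multiplication/division keeps the fewest significant figures: 7.2 × 10^2 → 2 s.f., 0.3761 → 4 s.f.; limit is 2.
Rounded to 2 significant figures: 1.9 × 10^3.

1.9 × 10^3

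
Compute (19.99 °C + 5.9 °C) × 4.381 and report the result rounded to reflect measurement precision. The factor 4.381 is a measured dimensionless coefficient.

113 °C

19.99 °C + 5.9 °C = 25.89 °C; the sum is limited to 1 decimal place (3 s.f.).
Carrying full precision, 25.89 × 4.381 = 113.42409 °C; 4.381 has 4 s.f., so the result keeps min(3, 4) = 3 s.f.
Rounded to 3 significant figures: 113 °C.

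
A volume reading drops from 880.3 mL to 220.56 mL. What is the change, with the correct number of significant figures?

659.7 mL

880.3 mL − 220.56 mL = 659.74 mL.
Addition/subtraction keeps the fewest decimal places: 880.3 → 1 decimal place, 220.56 → 2 decimal places; limit is 1.
Rounded to 1 decimal place: 659.7 mL.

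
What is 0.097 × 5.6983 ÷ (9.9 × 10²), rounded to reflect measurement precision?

0.097 × 5.6983 ÷ (9.9 × 10²) = 0.000558318282828…
Multiplication/division keeps the fewest significant figures: 0.097 → 2 s.f., 5.6983 → 5 s.f., 9.9 × 10² → 2 s.f.; limit is 2.
Rounded to 2 significant figures: 5.6 × 10⁻⁴.

5.6 × 10⁻⁴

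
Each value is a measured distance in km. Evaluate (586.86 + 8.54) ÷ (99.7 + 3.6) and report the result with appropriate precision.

5.764

586.86 + 8.54 = 595.40, limited to 2 d.p. → 5 s.f.; 99.7 + 3.6 = 103.3, limited to 1 d.p. → 4 s.f.
Carrying full precision, 595.40 ÷ 103.3 = 5.76379477251…; keep min(5, 4) = 4 s.f.
Rounded to 4 significant figures: 5.764.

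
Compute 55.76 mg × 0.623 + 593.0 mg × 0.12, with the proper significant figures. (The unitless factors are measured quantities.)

55.76 × 0.623 = 34.73848 → 34.7 mg (3 s.f., last digit at the 10^-1 place).
593.0 × 0.12 = 71.16 → 71 mg (2 s.f., last digit at the 10^0 place).
Sum: 105.89848 mg; keep the coarser place, 10^0.
Result: 1.06 × 10^2 mg.

1.06 × 10^2 mg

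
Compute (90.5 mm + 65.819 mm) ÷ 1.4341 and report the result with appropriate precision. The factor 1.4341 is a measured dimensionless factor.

90.5 mm + 65.819 mm = 156.319 mm; the sum is limited to 1 decimal place (4 s.f.).
Carrying full precision, 156.319 ÷ 1.4341 = 109.001464333… mm; 1.4341 has 5 s.f., so the result keeps min(4, 5) = 4 s.f.
Rounded to 4 significant figures: 109.0 mm.

109.0 mm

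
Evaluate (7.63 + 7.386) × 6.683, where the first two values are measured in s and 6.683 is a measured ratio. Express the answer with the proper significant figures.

1.004 × 10^2 s

7.63 s + 7.386 s = 15.016 s; the sum is limited to 2 decimal places (4 s.f.).
Carrying full precision, 15.016 × 6.683 = 100.351928 s; 6.683 has 4 s.f., so the result keeps min(4, 4) = 4 s.f.
Rounded to 4 significant figures: 1.004 × 10^2 s.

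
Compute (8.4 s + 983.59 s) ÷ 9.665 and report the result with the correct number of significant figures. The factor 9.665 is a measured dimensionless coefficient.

8.4 s + 983.59 s = 991.99 s; the sum is limited to 1 decimal place (4 s.f.).
Carrying full precision, 991.99 ÷ 9.665 = 102.637351267… s; 9.665 has 4 s.f., so the result keeps min(4, 4) = 4 s.f.
Rounded to 4 significant figures: 102.6 s.

102.6 s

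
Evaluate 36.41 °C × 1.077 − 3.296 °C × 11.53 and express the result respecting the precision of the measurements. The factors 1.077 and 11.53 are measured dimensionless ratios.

36.41 × 1.077 = 39.21357 → 39.21 °C (4 s.f., last digit at the 10^-2 place).
3.296 × 11.53 = 38.00288 → 38.00 °C (4 s.f., last digit at the 10^-2 place).
Difference: 1.21069 °C; keep the coarser place, 10^-2.
Result: 1.21 °C.

1.21 °C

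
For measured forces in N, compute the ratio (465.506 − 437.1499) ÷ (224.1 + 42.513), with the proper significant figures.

465.506 − 437.1499 = 28.3561, limited to 3 d.p. → 5 s.f.; 224.1 + 42.513 = 266.613, limited to 1 d.p. → 4 s.f.
Carrying full precision, 28.3561 ÷ 266.613 = 0.106356779302…; keep min(5, 4) = 4 s.f.
Rounded to 4 significant figures: 0.1064.

0.1064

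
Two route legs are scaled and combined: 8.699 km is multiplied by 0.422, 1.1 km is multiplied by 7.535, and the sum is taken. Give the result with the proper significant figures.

12.0 km

8.699 × 0.422 = 3.670978 → 3.67 km (3 s.f., last digit at the 10^-2 place).
1.1 × 7.535 = 8.2885 → 8.3 km (2 s.f., last digit at the 10^-1 place).
Sum: 11.959478 km; keep the coarser place, 10^-1.
Result: 12.0 km.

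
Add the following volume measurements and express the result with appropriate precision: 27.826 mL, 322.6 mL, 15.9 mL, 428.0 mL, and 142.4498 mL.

27.826 mL + 322.6 mL + 15.9 mL + 428.0 mL + 142.4498 mL = 936.7758 mL.
Addition/subtraction keeps the fewest decimal places: 27.826 → 3 decimal places, 322.6 → 1 decimal place, 15.9 → 1 decimal place, 428.0 → 1 decimal place, 142.4498 → 4 decimal places; limit is 1.
Rounded to 1 decimal place: 936.8 mL.

936.8 mL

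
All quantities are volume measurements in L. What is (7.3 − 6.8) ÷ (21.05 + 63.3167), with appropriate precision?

7.3 − 6.8 = 0.5, limited to 1 d.p. → 1 s.f.; 21.05 + 63.3167 = 84.3667, limited to 2 d.p. → 4 s.f.
Carrying full precision, 0.5 ÷ 84.3667 = 0.0059265089188…; keep min(1, 4) = 1 s.f.
Rounded to 1 significant figure: 0.006.

0.006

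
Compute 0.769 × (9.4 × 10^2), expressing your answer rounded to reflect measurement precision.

0.769 × (9.4 × 10^2) = 722.86
Multiplication/division keeps the fewest significant figures: 0.769 → 3 s.f., 9.4 × 10^2 → 2 s.f.; limit is 2.
Rounded to 2 significant figures: 7.2 × 10^2.

7.2 × 10^2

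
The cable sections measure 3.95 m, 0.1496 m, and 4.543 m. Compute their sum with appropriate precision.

3.95 m + 0.1496 m + 4.543 m = 8.6426 m.
Addition/subtraction keeps the fewest decimal places: 3.95 → 2 decimal places, 0.1496 → 4 decimal places, 4.543 → 3 decimal places; limit is 2.
Rounded to 2 decimal places: 8.64 m.

8.64 m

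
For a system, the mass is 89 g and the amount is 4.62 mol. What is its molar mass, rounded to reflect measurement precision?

19 g/mol

molar mass = 89 g ÷ 4.62 mol = 19.2640692641… g/mol.
89 has 2 significant figures; 4.62 has 3.
Division/multiplication keeps the fewest: 2 significant figures.
Rounded: 19 g/mol.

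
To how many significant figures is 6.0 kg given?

2

6.0: trailing zeros after a decimal point are significant.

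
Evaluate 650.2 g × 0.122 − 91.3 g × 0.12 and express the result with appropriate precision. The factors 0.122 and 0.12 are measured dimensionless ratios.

650.2 × 0.122 = 79.3244 → 79.3 g (3 s.f., last digit at the 10^-1 place).
91.3 × 0.12 = 10.956 → 11 g (2 s.f., last digit at the 10^0 place).
Difference: 68.3684 g; keep the coarser place, 10^0.
Result: 68 g.

68 g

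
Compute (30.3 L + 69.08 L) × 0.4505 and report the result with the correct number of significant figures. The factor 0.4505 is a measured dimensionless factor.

30.3 L + 69.08 L = 99.38 L; the sum is limited to 1 decimal place (3 s.f.).
Carrying full precision, 99.38 × 0.4505 = 44.77069 L; 0.4505 has 4 s.f., so the result keeps min(3, 4) = 3 s.f.
Rounded to 3 significant figures: 44.8 L.

44.8 L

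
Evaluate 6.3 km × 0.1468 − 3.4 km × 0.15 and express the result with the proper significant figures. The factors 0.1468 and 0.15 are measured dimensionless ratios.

4.1 × 10^-1 km

6.3 × 0.1468 = 0.92484 → 0.92 km (2 s.f., last digit at the 10^-2 place).
3.4 × 0.15 = 0.51 → 0.51 km (2 s.f., last digit at the 10^-2 place).
Difference: 0.41484 km; keep the coarser place, 10^-2.
Result: 4.1 × 10^-1 km.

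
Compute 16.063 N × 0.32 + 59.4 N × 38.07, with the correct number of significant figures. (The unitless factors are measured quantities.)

2.27 × 10³ N

16.063 × 0.32 = 5.14016 → 5.1 N (2 s.f., last digit at the 10^-1 place).
59.4 × 38.07 = 2261.358 → 2.26 × 10³ N (3 s.f., last digit at the 10^1 place).
Sum: 2266.49816 N; keep the coarser place, 10^1.
Result: 2.27 × 10³ N.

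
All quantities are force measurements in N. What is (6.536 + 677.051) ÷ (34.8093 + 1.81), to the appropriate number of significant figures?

18.67

6.536 + 677.051 = 683.587, limited to 3 d.p. → 6 s.f.; 34.8093 + 1.81 = 36.6193, limited to 2 d.p. → 4 s.f.
Carrying full precision, 683.587 ÷ 36.6193 = 18.6673967006…; keep min(6, 4) = 4 s.f.
Rounded to 4 significant figures: 18.67.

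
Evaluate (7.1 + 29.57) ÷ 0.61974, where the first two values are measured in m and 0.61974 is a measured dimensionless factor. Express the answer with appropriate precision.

7.1 m + 29.57 m = 36.67 m; the sum is limited to 1 decimal place (3 s.f.).
Carrying full precision, 36.67 ÷ 0.61974 = 59.1699745054… m; 0.61974 has 5 s.f., so the result keeps min(3, 5) = 3 s.f.
Rounded to 3 significant figures: 59.2 m.

59.2 m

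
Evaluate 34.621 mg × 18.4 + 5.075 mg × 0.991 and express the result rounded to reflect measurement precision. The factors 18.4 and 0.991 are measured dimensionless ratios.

34.621 × 18.4 = 637.0264 → 637 mg (3 s.f., last digit at the 10^0 place).
5.075 × 0.991 = 5.029325 → 5.03 mg (3 s.f., last digit at the 10^-2 place).
Sum: 642.055725 mg; keep the coarser place, 10^0.
Result: 6.42 × 10² mg.

6.42 × 10² mg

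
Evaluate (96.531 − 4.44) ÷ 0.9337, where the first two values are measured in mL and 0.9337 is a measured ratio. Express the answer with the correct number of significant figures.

98.63 mL

96.531 mL − 4.44 mL = 92.091 mL; the difference is limited to 2 decimal places (4 s.f.).
Carrying full precision, 92.091 ÷ 0.9337 = 98.6301810003… mL; 0.9337 has 4 s.f., so the result keeps min(4, 4) = 4 s.f.
Rounded to 4 significant figures: 98.63 mL.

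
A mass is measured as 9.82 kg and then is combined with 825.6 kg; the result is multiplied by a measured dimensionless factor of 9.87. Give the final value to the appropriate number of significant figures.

9.82 kg + 825.6 kg = 835.42 kg; the sum is limited to 1 decimal place (4 s.f.).
Carrying full precision, 835.42 × 9.87 = 8245.5954 kg; 9.87 has 3 s.f., so the result keeps min(4, 3) = 3 s.f.
Rounded to 3 significant figures: 8.25 × 10^3 kg.

8.25 × 10^3 kg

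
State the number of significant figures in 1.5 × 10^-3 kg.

1.5 × 10^-3: in scientific notation every digit of the coefficient is significant.

2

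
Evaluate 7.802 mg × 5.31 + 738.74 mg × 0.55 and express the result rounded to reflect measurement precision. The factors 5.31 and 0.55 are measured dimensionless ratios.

4.5 × 10^2 mg

7.802 × 5.31 = 41.42862 → 41.4 mg (3 s.f., last digit at the 10^-1 place).
738.74 × 0.55 = 406.307 → 4.1 × 10^2 mg (2 s.f., last digit at the 10^1 place).
Sum: 447.73562 mg; keep the coarser place, 10^1.
Result: 4.5 × 10^2 mg.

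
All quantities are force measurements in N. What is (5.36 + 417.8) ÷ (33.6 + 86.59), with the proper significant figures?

3.521

5.36 + 417.8 = 423.16, limited to 1 d.p. → 4 s.f.; 33.6 + 86.59 = 120.19, limited to 1 d.p. → 4 s.f.
Carrying full precision, 423.16 ÷ 120.19 = 3.52075879857…; keep min(4, 4) = 4 s.f.
Rounded to 4 significant figures: 3.521.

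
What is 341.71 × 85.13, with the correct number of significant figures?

341.71 × 85.13 = 29089.7723
Multiplication/division keeps the fewest significant figures: 341.71 → 5 s.f., 85.13 → 4 s.f.; limit is 4.
Rounded to 4 significant figures: 2.909 × 10^4.

2.909 × 10^4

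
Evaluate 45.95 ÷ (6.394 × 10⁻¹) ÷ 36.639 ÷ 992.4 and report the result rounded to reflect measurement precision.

0.001976

45.95 ÷ (6.394 × 10⁻¹) ÷ 36.639 ÷ 992.4 = 0.0019764349104…
Multiplication/division keeps the fewest significant figures: 45.95 → 4 s.f., 6.394 × 10⁻¹ → 4 s.f., 36.639 → 5 s.f., 992.4 → 4 s.f.; limit is 4.
Rounded to 4 significant figures: 0.001976.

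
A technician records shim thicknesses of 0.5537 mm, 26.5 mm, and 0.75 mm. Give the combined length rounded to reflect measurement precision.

0.5537 mm + 26.5 mm + 0.75 mm = 27.8037 mm.
Addition/subtraction keeps the fewest decimal places: 0.5537 → 4 decimal places, 26.5 → 1 decimal place, 0.75 → 2 decimal places; limit is 1.
Rounded to 1 decimal place: 27.8 mm.

27.8 mm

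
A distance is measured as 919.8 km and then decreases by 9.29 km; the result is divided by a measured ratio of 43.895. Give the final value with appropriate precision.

919.8 km − 9.29 km = 910.51 km; the difference is limited to 1 decimal place (4 s.f.).
Carrying full precision, 910.51 ÷ 43.895 = 20.7429092152… km; 43.895 has 5 s.f., so the result keeps min(4, 5) = 4 s.f.
Rounded to 4 significant figures: 20.74 km.

20.74 km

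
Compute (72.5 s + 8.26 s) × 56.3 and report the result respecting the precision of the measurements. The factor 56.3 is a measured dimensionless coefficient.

4.55 × 10³ s

72.5 s + 8.26 s = 80.76 s; the sum is limited to 1 decimal place (3 s.f.).
Carrying full precision, 80.76 × 56.3 = 4546.788 s; 56.3 has 3 s.f., so the result keeps min(3, 3) = 3 s.f.
Rounded to 3 significant figures: 4.55 × 10³ s.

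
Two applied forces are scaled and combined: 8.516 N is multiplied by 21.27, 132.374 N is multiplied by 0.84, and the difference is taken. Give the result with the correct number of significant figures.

7 × 10^1 N

8.516 × 21.27 = 181.13532 → 1.811 × 10^2 N (4 s.f., last digit at the 10^-1 place).
132.374 × 0.84 = 111.19416 → 1.1 × 10^2 N (2 s.f., last digit at the 10^1 place).
Difference: 69.94116 N; keep the coarser place, 10^1.
Result: 7 × 10^1 N.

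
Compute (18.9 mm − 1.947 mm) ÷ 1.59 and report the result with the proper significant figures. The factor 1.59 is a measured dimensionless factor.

10.7 mm

18.9 mm − 1.947 mm = 16.953 mm; the difference is limited to 1 decimal place (3 s.f.).
Carrying full precision, 16.953 ÷ 1.59 = 10.6622641509… mm; 1.59 has 3 s.f., so the result keeps min(3, 3) = 3 s.f.
Rounded to 3 significant figures: 10.7 mm.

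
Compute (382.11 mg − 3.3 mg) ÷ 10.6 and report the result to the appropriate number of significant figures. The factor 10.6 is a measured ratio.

35.7 mg

382.11 mg − 3.3 mg = 378.81 mg; the difference is limited to 1 decimal place (4 s.f.).
Carrying full precision, 378.81 ÷ 10.6 = 35.7367924528… mg; 10.6 has 3 s.f., so the result keeps min(4, 3) = 3 s.f.
Rounded to 3 significant figures: 35.7 mg.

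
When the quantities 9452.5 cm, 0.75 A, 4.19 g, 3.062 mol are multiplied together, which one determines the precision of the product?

9452.5 cm → 5 s.f.; 0.75 A → 2 s.f.; 4.19 g → 3 s.f.; 3.062 mol → 4 s.f.
The fewest is 2 significant figures, from 0.75 A.

0.75 A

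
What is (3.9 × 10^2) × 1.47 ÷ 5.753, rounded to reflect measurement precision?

1.0 × 10^2

(3.9 × 10^2) × 1.47 ÷ 5.753 = 99.6523552929…
Multiplication/division keeps the fewest significant figures: 3.9 × 10^2 → 2 s.f., 1.47 → 3 s.f., 5.753 → 4 s.f.; limit is 2.
Rounded to 2 significant figures: 1.0 × 10^2.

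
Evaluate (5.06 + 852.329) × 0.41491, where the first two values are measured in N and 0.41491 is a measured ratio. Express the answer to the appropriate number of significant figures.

355.74 N

5.06 N + 852.329 N = 857.389 N; the sum is limited to 2 decimal places (5 s.f.).
Carrying full precision, 857.389 × 0.41491 = 355.73926999 N; 0.41491 has 5 s.f., so the result keeps min(5, 5) = 5 s.f.
Rounded to 5 significant figures: 355.74 N.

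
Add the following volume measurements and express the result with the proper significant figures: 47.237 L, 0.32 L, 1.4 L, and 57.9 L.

106.9 L

47.237 L + 0.32 L + 1.4 L + 57.9 L = 106.857 L.
Addition/subtraction keeps the fewest decimal places: 47.237 → 3 decimal places, 0.32 → 2 decimal places, 1.4 → 1 decimal place, 57.9 → 1 decimal place; limit is 1.
Rounded to 1 decimal place: 106.9 L.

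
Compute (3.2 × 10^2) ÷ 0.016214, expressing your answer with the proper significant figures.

2.0 × 10^4

(3.2 × 10^2) ÷ 0.016214 = 19736.0305908…
Multiplication/division keeps the fewest significant figures: 3.2 × 10^2 → 2 s.f., 0.016214 → 5 s.f.; limit is 2.
Rounded to 2 significant figures: 2.0 × 10^4.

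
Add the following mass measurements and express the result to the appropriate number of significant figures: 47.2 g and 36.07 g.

83.3 g

47.2 g + 36.07 g = 83.27 g.
Addition/subtraction keeps the fewest decimal places: 47.2 → 1 decimal place, 36.07 → 2 decimal places; limit is 1.
Rounded to 1 decimal place: 83.3 g.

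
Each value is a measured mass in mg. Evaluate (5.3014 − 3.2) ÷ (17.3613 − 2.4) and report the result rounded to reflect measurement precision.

0.14

5.3014 − 3.2 = 2.1014, limited to 1 d.p. → 2 s.f.; 17.3613 − 2.4 = 14.9613, limited to 1 d.p. → 3 s.f.
Carrying full precision, 2.1014 ÷ 14.9613 = 0.140455709063…; keep min(2, 3) = 2 s.f.
Rounded to 2 significant figures: 0.14.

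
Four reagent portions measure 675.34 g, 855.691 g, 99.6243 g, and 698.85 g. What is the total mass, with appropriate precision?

675.34 g + 855.691 g + 99.6243 g + 698.85 g = 2329.5053 g.
Addition/subtraction keeps the fewest decimal places: 675.34 → 2 decimal places, 855.691 → 3 decimal places, 99.6243 → 4 decimal places, 698.85 → 2 decimal places; limit is 2.
Rounded to 2 decimal places: 2.32951 × 10^3 g.

2.32951 × 10^3 g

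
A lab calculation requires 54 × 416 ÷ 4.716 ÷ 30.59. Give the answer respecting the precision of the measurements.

1.6 × 10^2

54 × 416 ÷ 4.716 ÷ 30.59 = 155.716207212…
Multiplication/division keeps the fewest significant figures: 54 → 2 s.f., 416 → 3 s.f., 4.716 → 4 s.f., 30.59 → 4 s.f.; limit is 2.
Rounded to 2 significant figures: 1.6 × 10^2.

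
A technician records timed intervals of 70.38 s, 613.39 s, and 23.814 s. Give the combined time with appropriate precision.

70.38 s + 613.39 s + 23.814 s = 707.584 s.
Addition/subtraction keeps the fewest decimal places: 70.38 → 2 decimal places, 613.39 → 2 decimal places, 23.814 → 3 decimal places; limit is 2.
Rounded to 2 decimal places: 707.58 s.

707.58 s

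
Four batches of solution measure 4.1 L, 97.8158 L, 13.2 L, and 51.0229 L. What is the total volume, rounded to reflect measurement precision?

166.1 L

4.1 L + 97.8158 L + 13.2 L + 51.0229 L = 166.1387 L.
Addition/subtraction keeps the fewest decimal places: 4.1 → 1 decimal place, 97.8158 → 4 decimal places, 13.2 → 1 decimal place, 51.0229 → 4 decimal places; limit is 1.
Rounded to 1 decimal place: 166.1 L.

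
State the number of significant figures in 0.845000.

6

0.845000: leading zeros are not significant; trailing zeros after a decimal point are significant.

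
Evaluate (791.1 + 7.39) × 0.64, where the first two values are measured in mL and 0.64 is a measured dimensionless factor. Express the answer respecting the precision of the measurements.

791.1 mL + 7.39 mL = 798.49 mL; the sum is limited to 1 decimal place (4 s.f.).
Carrying full precision, 798.49 × 0.64 = 511.0336 mL; 0.64 has 2 s.f., so the result keeps min(4, 2) = 2 s.f.
Rounded to 2 significant figures: 5.1 × 10² mL.

5.1 × 10² mL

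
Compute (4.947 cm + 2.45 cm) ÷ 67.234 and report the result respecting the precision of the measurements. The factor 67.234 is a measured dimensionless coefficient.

0.110 cm

4.947 cm + 2.45 cm = 7.397 cm; the sum is limited to 2 decimal places (3 s.f.).
Carrying full precision, 7.397 ÷ 67.234 = 0.110018740518… cm; 67.234 has 5 s.f., so the result keeps min(3, 5) = 3 s.f.
Rounded to 3 significant figures: 0.110 cm.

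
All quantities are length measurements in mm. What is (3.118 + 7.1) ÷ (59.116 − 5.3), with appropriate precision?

3.118 + 7.1 = 10.218, limited to 1 d.p. → 3 s.f.; 59.116 − 5.3 = 53.816, limited to 1 d.p. → 3 s.f.
Carrying full precision, 10.218 ÷ 53.816 = 0.189869183886…; keep min(3, 3) = 3 s.f.
Rounded to 3 significant figures: 0.190.

0.190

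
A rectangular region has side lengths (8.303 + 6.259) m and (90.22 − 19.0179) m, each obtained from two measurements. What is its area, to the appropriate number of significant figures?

1037 m²

8.303 + 6.259 = 14.562, limited to 3 d.p. → 5 s.f.; 90.22 − 19.0179 = 71.2021, limited to 2 d.p. → 4 s.f.
Carrying full precision, 14.562 × 71.2021 = 1036.8449802; keep min(5, 4) = 4 s.f.
Rounded to 4 significant figures: 1037 m².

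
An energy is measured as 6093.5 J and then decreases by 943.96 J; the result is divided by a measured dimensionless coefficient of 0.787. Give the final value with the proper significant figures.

6.54 × 10³ J

6093.5 J − 943.96 J = 5149.54 J; the difference is limited to 1 decimal place (5 s.f.).
Carrying full precision, 5149.54 ÷ 0.787 = 6543.25285896… J; 0.787 has 3 s.f., so the result keeps min(5, 3) = 3 s.f.
Rounded to 3 significant figures: 6.54 × 10³ J.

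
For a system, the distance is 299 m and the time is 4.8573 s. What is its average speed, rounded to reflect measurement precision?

61.6 m/s

average speed = 299 m ÷ 4.8573 s = 61.5568319848… m/s.
299 has 3 significant figures; 4.8573 has 5.
Division/multiplication keeps the fewest: 3 significant figures.
Rounded: 61.6 m/s.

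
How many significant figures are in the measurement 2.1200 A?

2.1200: trailing zeros after a decimal point are significant.

5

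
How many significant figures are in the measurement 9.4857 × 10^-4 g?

9.4857 × 10^-4: in scientific notation every digit of the coefficient is significant.

5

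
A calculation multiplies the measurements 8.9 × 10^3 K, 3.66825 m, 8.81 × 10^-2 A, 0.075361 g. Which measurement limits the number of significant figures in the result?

8.9 × 10^3 K

8.9 × 10^3 K → 2 s.f.; 3.66825 m → 6 s.f.; 8.81 × 10^-2 A → 3 s.f.; 0.075361 g → 5 s.f.
The fewest is 2 significant figures, from 8.9 × 10^3 K.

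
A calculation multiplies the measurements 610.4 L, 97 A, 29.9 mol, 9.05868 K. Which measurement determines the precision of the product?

610.4 L → 4 s.f.; 97 A → 2 s.f.; 29.9 mol → 3 s.f.; 9.05868 K → 6 s.f.
The fewest is 2 significant figures, from 97 A.

97 A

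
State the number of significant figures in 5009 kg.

4

5009: zeros between nonzero digits are significant.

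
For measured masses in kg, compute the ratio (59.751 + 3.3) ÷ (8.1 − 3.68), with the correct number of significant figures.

14

59.751 + 3.3 = 63.051, limited to 1 d.p. → 3 s.f.; 8.1 − 3.68 = 4.42, limited to 1 d.p. → 2 s.f.
Carrying full precision, 63.051 ÷ 4.42 = 14.2649321267…; keep min(3, 2) = 2 s.f.
Rounded to 2 significant figures: 14.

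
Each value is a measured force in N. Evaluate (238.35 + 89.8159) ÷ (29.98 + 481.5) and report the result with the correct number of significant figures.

238.35 + 89.8159 = 328.1659, limited to 2 d.p. → 5 s.f.; 29.98 + 481.5 = 511.48, limited to 1 d.p. → 4 s.f.
Carrying full precision, 328.1659 ÷ 511.48 = 0.641600649097…; keep min(5, 4) = 4 s.f.
Rounded to 4 significant figures: 0.6416.

0.6416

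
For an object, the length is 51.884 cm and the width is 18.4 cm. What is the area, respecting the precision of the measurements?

area = 51.884 cm × 18.4 cm = 954.6656 cm².
51.884 has 5 significant figures; 18.4 has 3.
Division/multiplication keeps the fewest: 3 significant figures.
Rounded: 955 cm².

955 cm²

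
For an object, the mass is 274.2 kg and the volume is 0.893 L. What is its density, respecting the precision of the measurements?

307 kg/L

density = 274.2 kg ÷ 0.893 L = 307.054871221… kg/L.
274.2 has 4 significant figures; 0.893 has 3.
Division/multiplication keeps the fewest: 3 significant figures.
Rounded: 307 kg/L.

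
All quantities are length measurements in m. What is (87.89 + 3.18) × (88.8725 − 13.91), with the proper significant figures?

6827 m²

87.89 + 3.18 = 91.07, limited to 2 d.p. → 4 s.f.; 88.8725 − 13.91 = 74.9625, limited to 2 d.p. → 4 s.f.
Carrying full precision, 91.07 × 74.9625 = 6826.834875; keep min(4, 4) = 4 s.f.
Rounded to 4 significant figures: 6827 m².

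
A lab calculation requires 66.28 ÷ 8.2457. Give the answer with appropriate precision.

66.28 ÷ 8.2457 = 8.03812896419…
Multiplication/division keeps the fewest significant figures: 66.28 → 4 s.f., 8.2457 → 5 s.f.; limit is 4.
Rounded to 4 significant figures: 8.038.

8.038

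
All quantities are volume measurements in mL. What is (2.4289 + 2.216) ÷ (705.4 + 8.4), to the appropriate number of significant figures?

2.4289 + 2.216 = 4.6449, limited to 3 d.p. → 4 s.f.; 705.4 + 8.4 = 713.8, limited to 1 d.p. → 4 s.f.
Carrying full precision, 4.6449 ÷ 713.8 = 0.00650728495377…; keep min(4, 4) = 4 s.f.
Rounded to 4 significant figures: 0.006507.

0.006507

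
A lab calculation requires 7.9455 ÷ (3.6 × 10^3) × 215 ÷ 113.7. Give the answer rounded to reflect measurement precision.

4.2 × 10^-3

7.9455 ÷ (3.6 × 10^3) × 215 ÷ 113.7 = 0.00417346452653…
Multiplication/division keeps the fewest significant figures: 7.9455 → 5 s.f., 3.6 × 10^3 → 2 s.f., 215 → 3 s.f., 113.7 → 4 s.f.; limit is 2.
Rounded to 2 significant figures: 4.2 × 10^-3.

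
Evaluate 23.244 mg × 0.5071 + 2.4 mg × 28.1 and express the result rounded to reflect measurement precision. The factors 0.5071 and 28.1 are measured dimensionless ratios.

79 mg

23.244 × 0.5071 = 11.7870324 → 11.79 mg (4 s.f., last digit at the 10^-2 place).
2.4 × 28.1 = 67.44 → 67 mg (2 s.f., last digit at the 10^0 place).
Sum: 79.2270324 mg; keep the coarser place, 10^0.
Result: 79 mg.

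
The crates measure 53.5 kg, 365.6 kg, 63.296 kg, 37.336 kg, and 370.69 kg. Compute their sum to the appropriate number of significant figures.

53.5 kg + 365.6 kg + 63.296 kg + 37.336 kg + 370.69 kg = 890.422 kg.
Addition/subtraction keeps the fewest decimal places: 53.5 → 1 decimal place, 365.6 → 1 decimal place, 63.296 → 3 decimal places, 37.336 → 3 decimal places, 370.69 → 2 decimal places; limit is 1.
Rounded to 1 decimal place: 890.4 kg.

890.4 kg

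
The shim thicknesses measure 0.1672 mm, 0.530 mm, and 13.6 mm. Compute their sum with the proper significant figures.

0.1672 mm + 0.530 mm + 13.6 mm = 14.2972 mm.
Addition/subtraction keeps the fewest decimal places: 0.1672 → 4 decimal places, 0.530 → 3 decimal places, 13.6 → 1 decimal place; limit is 1.
Rounded to 1 decimal place: 14.3 mm.

14.3 mm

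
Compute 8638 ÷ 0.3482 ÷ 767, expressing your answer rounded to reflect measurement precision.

8638 ÷ 0.3482 ÷ 767 = 32.3436529981…
Multiplication/division keeps the fewest significant figures: 8638 → 4 s.f., 0.3482 → 4 s.f., 767 → 3 s.f.; limit is 3.
Rounded to 3 significant figures: 32.3.

32.3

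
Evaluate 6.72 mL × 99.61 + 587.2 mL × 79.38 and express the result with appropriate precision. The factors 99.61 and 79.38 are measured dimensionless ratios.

6.72 × 99.61 = 669.3792 → 6.69 × 10^2 mL (3 s.f., last digit at the 10^0 place).
587.2 × 79.38 = 46611.936 → 4.661 × 10^4 mL (4 s.f., last digit at the 10^1 place).
Sum: 47281.3152 mL; keep the coarser place, 10^1.
Result: 4.728 × 10^4 mL.

4.728 × 10^4 mL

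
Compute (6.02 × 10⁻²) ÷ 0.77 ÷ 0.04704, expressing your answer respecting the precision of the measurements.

(6.02 × 10⁻²) ÷ 0.77 ÷ 0.04704 = 1.66202844774…
Multiplication/division keeps the fewest significant figures: 6.02 × 10⁻² → 3 s.f., 0.77 → 2 s.f., 0.04704 → 4 s.f.; limit is 2.
Rounded to 2 significant figures: 1.7.

1.7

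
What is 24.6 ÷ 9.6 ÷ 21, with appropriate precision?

24.6 ÷ 9.6 ÷ 21 = 0.122023809524…
Multiplication/division keeps the fewest significant figures: 24.6 → 3 s.f., 9.6 → 2 s.f., 21 → 2 s.f.; limit is 2.
Rounded to 2 significant figures: 0.12.

0.12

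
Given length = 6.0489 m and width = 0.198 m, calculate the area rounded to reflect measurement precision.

1.20 m²

area = 6.0489 m × 0.198 m = 1.1976822 m².
6.0489 has 5 significant figures; 0.198 has 3.
Division/multiplication keeps the fewest: 3 significant figures.
Rounded: 1.20 m².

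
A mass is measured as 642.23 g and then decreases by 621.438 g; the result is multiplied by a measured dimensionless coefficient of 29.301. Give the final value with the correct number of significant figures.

642.23 g − 621.438 g = 20.792 g; the difference is limited to 2 decimal places (4 s.f.).
Carrying full precision, 20.792 × 29.301 = 609.226392 g; 29.301 has 5 s.f., so the result keeps min(4, 5) = 4 s.f.
Rounded to 4 significant figures: 609.2 g.

609.2 g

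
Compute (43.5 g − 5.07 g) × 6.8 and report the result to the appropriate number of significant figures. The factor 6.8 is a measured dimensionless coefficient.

43.5 g − 5.07 g = 38.43 g; the difference is limited to 1 decimal place (3 s.f.).
Carrying full precision, 38.43 × 6.8 = 261.324 g; 6.8 has 2 s.f., so the result keeps min(3, 2) = 2 s.f.
Rounded to 2 significant figures: 2.6 × 10^2 g.

2.6 × 10^2 g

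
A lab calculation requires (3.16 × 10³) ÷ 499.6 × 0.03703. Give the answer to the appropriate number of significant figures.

(3.16 × 10³) ÷ 499.6 × 0.03703 = 0.234216973579…
Multiplication/division keeps the fewest significant figures: 3.16 × 10³ → 3 s.f., 499.6 → 4 s.f., 0.03703 → 4 s.f.; limit is 3.
Rounded to 3 significant figures: 2.34 × 10⁻¹.

2.34 × 10⁻¹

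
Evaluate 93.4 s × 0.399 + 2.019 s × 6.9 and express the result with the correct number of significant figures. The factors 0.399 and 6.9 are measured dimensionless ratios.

51 s

93.4 × 0.399 = 37.2666 → 37.3 s (3 s.f., last digit at the 10^-1 place).
2.019 × 6.9 = 13.9311 → 14 s (2 s.f., last digit at the 10^0 place).
Sum: 51.1977 s; keep the coarser place, 10^0.
Result: 51 s.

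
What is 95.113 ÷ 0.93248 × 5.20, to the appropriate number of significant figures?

5.30 × 10^2

95.113 ÷ 0.93248 × 5.20 = 530.400223061…
Multiplication/division keeps the fewest significant figures: 95.113 → 5 s.f., 0.93248 → 5 s.f., 5.20 → 3 s.f.; limit is 3.
Rounded to 3 significant figures: 5.30 × 10^2.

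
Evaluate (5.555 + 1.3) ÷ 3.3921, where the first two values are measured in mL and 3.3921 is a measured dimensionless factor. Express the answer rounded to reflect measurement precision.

2.0 mL

5.555 mL + 1.3 mL = 6.855 mL; the sum is limited to 1 decimal place (2 s.f.).
Carrying full precision, 6.855 ÷ 3.3921 = 2.02087202618… mL; 3.3921 has 5 s.f., so the result keeps min(2, 5) = 2 s.f.
Rounded to 2 significant figures: 2.0 mL.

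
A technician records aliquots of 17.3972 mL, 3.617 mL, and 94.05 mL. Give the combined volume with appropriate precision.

115.06 mL

17.3972 mL + 3.617 mL + 94.05 mL = 115.0642 mL.
Addition/subtraction keeps the fewest decimal places: 17.3972 → 4 decimal places, 3.617 → 3 decimal places, 94.05 → 2 decimal places; limit is 2.
Rounded to 2 decimal places: 115.06 mL.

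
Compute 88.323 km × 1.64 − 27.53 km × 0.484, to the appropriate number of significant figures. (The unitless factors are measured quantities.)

132 km

88.323 × 1.64 = 144.84972 → 145 km (3 s.f., last digit at the 10^0 place).
27.53 × 0.484 = 13.32452 → 13.3 km (3 s.f., last digit at the 10^-1 place).
Difference: 131.5252 km; keep the coarser place, 10^0.
Result: 132 km.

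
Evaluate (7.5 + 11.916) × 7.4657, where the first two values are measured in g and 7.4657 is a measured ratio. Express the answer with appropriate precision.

145 g

7.5 g + 11.916 g = 19.416 g; the sum is limited to 1 decimal place (3 s.f.).
Carrying full precision, 19.416 × 7.4657 = 144.9540312 g; 7.4657 has 5 s.f., so the result keeps min(3, 5) = 3 s.f.
Rounded to 3 significant figures: 145 g.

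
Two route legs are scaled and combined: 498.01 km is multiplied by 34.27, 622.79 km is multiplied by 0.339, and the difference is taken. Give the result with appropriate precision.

498.01 × 34.27 = 17066.8027 → 1.707 × 10^4 km (4 s.f., last digit at the 10^1 place).
622.79 × 0.339 = 211.12581 → 211 km (3 s.f., last digit at the 10^0 place).
Difference: 16855.67689 km; keep the coarser place, 10^1.
Result: 1.686 × 10^4 km.

1.686 × 10^4 km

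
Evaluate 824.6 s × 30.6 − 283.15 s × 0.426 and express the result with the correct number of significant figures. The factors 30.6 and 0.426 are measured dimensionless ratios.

824.6 × 30.6 = 25232.76 → 2.52 × 10^4 s (3 s.f., last digit at the 10^2 place).
283.15 × 0.426 = 120.6219 → 121 s (3 s.f., last digit at the 10^0 place).
Difference: 25112.1381 s; keep the coarser place, 10^2.
Result: 2.51 × 10^4 s.

2.51 × 10^4 s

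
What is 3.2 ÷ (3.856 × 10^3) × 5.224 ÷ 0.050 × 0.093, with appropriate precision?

3.2 ÷ (3.856 × 10^3) × 5.224 ÷ 0.050 × 0.093 = 0.00806360165975…
Multiplication/division keeps the fewest significant figures: 3.2 → 2 s.f., 3.856 × 10^3 → 4 s.f., 5.224 → 4 s.f., 0.050 → 2 s.f., 0.093 → 2 s.f.; limit is 2.
Rounded to 2 significant figures: 0.0081.

0.0081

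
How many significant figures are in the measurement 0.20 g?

2

0.20: leading zeros are not significant; trailing zeros after a decimal point are significant.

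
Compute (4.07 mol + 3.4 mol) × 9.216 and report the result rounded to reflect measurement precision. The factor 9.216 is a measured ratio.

4.07 mol + 3.4 mol = 7.47 mol; the sum is limited to 1 decimal place (2 s.f.).
Carrying full precision, 7.47 × 9.216 = 68.84352 mol; 9.216 has 4 s.f., so the result keeps min(2, 4) = 2 s.f.
Rounded to 2 significant figures: 69 mol.

69 mol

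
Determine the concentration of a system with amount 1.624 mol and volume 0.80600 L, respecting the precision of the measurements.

concentration = 1.624 mol ÷ 0.80600 L = 2.01488833747… mol/L.
1.624 has 4 significant figures; 0.80600 has 5.
Division/multiplication keeps the fewest: 4 significant figures.
Rounded: 2.015 mol/L.

2.015 mol/L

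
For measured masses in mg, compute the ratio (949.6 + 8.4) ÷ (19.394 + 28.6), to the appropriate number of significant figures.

949.6 + 8.4 = 958.0, limited to 1 d.p. → 4 s.f.; 19.394 + 28.6 = 47.994, limited to 1 d.p. → 3 s.f.
Carrying full precision, 958.0 ÷ 47.994 = 19.9608284369…; keep min(4, 3) = 3 s.f.
Rounded to 3 significant figures: 20.0.

20.0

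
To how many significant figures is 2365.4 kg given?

5

2365.4: every digit is nonzero and significant.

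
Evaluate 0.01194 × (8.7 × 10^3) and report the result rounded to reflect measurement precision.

1.0 × 10^2

0.01194 × (8.7 × 10^3) = 103.878
Multiplication/division keeps the fewest significant figures: 0.01194 → 4 s.f., 8.7 × 10^3 → 2 s.f.; limit is 2.
Rounded to 2 significant figures: 1.0 × 10^2.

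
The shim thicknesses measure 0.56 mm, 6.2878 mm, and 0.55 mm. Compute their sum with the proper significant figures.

7.40 mm

0.56 mm + 6.2878 mm + 0.55 mm = 7.3978 mm.
Addition/subtraction keeps the fewest decimal places: 0.56 → 2 decimal places, 6.2878 → 4 decimal places, 0.55 → 2 decimal places; limit is 2.
Rounded to 2 decimal places: 7.40 mm.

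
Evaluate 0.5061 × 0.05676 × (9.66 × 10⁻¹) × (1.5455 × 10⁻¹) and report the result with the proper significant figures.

0.5061 × 0.05676 × (9.66 × 10⁻¹) × (1.5455 × 10⁻¹) = 0.00428869202149…
Multiplication/division keeps the fewest significant figures: 0.5061 → 4 s.f., 0.05676 → 4 s.f., 9.66 × 10⁻¹ → 3 s.f., 1.5455 × 10⁻¹ → 5 s.f.; limit is 3.
Rounded to 3 significant figures: 4.29 × 10⁻³.

4.29 × 10⁻³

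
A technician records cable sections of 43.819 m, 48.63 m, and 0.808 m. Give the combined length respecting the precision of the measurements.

93.26 m

43.819 m + 48.63 m + 0.808 m = 93.257 m.
Addition/subtraction keeps the fewest decimal places: 43.819 → 3 decimal places, 48.63 → 2 decimal places, 0.808 → 3 decimal places; limit is 2.
Rounded to 2 decimal places: 93.26 m.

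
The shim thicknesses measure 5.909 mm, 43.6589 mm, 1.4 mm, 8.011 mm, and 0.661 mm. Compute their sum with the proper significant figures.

5.909 mm + 43.6589 mm + 1.4 mm + 8.011 mm + 0.661 mm = 59.6399 mm.
Addition/subtraction keeps the fewest decimal places: 5.909 → 3 decimal places, 43.6589 → 4 decimal places, 1.4 → 1 decimal place, 8.011 → 3 decimal places, 0.661 → 3 decimal places; limit is 1.
Rounded to 1 decimal place: 59.6 mm.

59.6 mm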